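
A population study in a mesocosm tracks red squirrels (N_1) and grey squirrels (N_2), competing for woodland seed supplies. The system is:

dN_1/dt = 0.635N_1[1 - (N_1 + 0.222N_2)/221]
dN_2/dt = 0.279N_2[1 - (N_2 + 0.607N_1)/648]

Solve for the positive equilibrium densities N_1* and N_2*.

Setting both brackets to zero gives the nullclines N_1 + 0.222N_2 = 221 and 0.607N_1 + N_2 = 648.
Substituting N_2 = 648 - 0.607N_1 into the first: N_1(1 - 0.222·0.607) = 221 - 0.222·648.
So N_1* = 77.1/0.865 = 89.2, and then N_2* = 648 - 0.607·89.2 = 594.

N_1* ≈ 89.2, N_2* ≈ 594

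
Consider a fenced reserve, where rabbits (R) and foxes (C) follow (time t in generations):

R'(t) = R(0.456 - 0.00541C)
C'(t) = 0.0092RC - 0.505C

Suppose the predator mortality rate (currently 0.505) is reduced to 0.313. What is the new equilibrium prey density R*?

R* ≈ 34

At the interior fixed point, setting dC/dt = 0 with C > 0 fixes R* = (predator death rate)/(RC coefficient) — independent of the other coefficients.
With the change, R* = 0.313/0.0092 = 34; it falls from 54.9.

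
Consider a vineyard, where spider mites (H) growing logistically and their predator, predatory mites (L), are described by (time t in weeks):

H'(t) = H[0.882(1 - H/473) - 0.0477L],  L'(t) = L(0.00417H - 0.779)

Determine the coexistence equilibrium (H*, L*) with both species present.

H* ≈ 187, L* ≈ 11.2

From dL/dt = 0 with L > 0: 0.00417H* = 0.779, so H* = 187.
Substitute into dH/dt = 0: 0.882(1 - 187/473) = 0.0477L*.
The bracket is 0.605, giving L* = 0.534/0.0477 = 11.2.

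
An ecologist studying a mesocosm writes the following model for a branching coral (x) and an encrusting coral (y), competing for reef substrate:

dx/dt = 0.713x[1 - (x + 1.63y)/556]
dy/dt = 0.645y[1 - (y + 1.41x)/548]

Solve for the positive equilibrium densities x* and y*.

Setting both brackets to zero gives the nullclines x + 1.63y = 556 and 1.41x + y = 548.
Substituting y = 548 - 1.41x into the first: x(1 - 1.63·1.41) = 556 - 1.63·548.
So x* = -337/-1.3 = 260, and then y* = 548 - 1.41·260 = 182.

x* ≈ 260, y* ≈ 182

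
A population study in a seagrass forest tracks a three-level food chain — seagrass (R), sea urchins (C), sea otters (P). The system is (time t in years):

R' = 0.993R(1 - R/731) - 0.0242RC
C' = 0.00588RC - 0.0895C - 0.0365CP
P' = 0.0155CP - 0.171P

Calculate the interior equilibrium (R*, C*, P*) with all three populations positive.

From dP/dt = 0: 0.0155C* = 0.171, so C* = 11.
From dR/dt = 0: 0.993(1 - R*/731) = 0.0242·11, giving R* = 731·(1 - 0.269) = 534.
From dC/dt = 0: 0.00588·534 - 0.0895 = 0.0365P*, so P* = 3.05/0.0365 = 83.6.

R* ≈ 534, C* ≈ 11, P* ≈ 83.6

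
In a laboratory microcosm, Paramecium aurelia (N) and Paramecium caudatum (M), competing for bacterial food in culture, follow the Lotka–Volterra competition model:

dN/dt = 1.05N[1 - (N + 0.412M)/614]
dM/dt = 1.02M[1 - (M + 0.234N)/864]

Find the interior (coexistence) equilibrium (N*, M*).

Setting both brackets to zero gives the nullclines N + 0.412M = 614 and 0.234N + M = 864.
Substituting M = 864 - 0.234N into the first: N(1 - 0.412·0.234) = 614 - 0.412·864.
So N* = 258/0.904 = 286, and then M* = 864 - 0.234·286 = 797.

N* ≈ 286, M* ≈ 797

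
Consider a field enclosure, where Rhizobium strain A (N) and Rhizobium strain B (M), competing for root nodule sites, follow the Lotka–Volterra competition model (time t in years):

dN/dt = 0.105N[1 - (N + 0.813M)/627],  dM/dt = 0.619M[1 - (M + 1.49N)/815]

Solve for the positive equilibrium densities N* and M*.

N* ≈ 168, M* ≈ 564

Setting both brackets to zero gives the nullclines N + 0.813M = 627 and 1.49N + M = 815.
Substituting M = 815 - 1.49N into the first: N(1 - 0.813·1.49) = 627 - 0.813·815.
So N* = -35.6/-0.211 = 168, and then M* = 815 - 1.49·168 = 564.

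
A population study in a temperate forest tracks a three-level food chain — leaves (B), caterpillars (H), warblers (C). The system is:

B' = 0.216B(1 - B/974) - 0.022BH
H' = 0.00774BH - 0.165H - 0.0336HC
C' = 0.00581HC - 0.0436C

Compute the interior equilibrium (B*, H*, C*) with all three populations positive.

B* ≈ 230, H* ≈ 7.5, C* ≈ 48

From dC/dt = 0: 0.00581H* = 0.0436, so H* = 7.5.
From dB/dt = 0: 0.216(1 - B*/974) = 0.022·7.5, giving B* = 974·(1 - 0.764) = 230.
From dH/dt = 0: 0.00774·230 - 0.165 = 0.0336C*, so C* = 1.61/0.0336 = 48.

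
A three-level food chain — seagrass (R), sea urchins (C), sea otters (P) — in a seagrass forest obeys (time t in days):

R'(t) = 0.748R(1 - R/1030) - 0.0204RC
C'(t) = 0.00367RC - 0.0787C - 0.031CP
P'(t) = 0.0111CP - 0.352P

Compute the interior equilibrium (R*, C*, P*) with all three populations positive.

From dP/dt = 0: 0.0111C* = 0.352, so C* = 31.7.
From dR/dt = 0: 0.748(1 - R*/1030) = 0.0204·31.7, giving R* = 1030·(1 - 0.865) = 139.
From dC/dt = 0: 0.00367·139 - 0.0787 = 0.031P*, so P* = 0.432/0.031 = 13.9.

R* ≈ 139, C* ≈ 31.7, P* ≈ 13.9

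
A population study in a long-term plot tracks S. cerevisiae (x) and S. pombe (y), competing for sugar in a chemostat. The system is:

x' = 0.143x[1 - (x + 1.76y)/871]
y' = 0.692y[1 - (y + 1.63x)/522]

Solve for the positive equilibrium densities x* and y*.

x* ≈ 25.5, y* ≈ 480

Setting both brackets to zero gives the nullclines x + 1.76y = 871 and 1.63x + y = 522.
Substituting y = 522 - 1.63x into the first: x(1 - 1.76·1.63) = 871 - 1.76·522.
So x* = -47.7/-1.87 = 25.5, and then y* = 522 - 1.63·25.5 = 480.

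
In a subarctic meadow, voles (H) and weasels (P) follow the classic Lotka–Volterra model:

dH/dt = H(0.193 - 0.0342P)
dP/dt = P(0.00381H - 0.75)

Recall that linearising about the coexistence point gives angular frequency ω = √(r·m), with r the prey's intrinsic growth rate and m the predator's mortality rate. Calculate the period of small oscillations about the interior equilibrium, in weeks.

Here r = 0.193 and m = 0.75, so r·m = 0.145.
ω = √0.145 = 0.38 per week, hence T = 2π/ω ≈ 16.5 weeks.

T ≈ 16.5 weeks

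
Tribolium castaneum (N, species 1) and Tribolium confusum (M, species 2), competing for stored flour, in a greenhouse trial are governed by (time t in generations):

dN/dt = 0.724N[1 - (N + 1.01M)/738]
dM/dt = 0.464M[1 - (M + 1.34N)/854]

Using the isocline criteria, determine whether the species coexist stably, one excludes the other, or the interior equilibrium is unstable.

unstable coexistence (outcome depends on initial conditions)

Compare the nullcline intercepts: K1/α12 = 738/1.01 = 731 < K2 = 854; K2/α21 = 854/1.34 = 637 < K1 = 738.
Since both are reversed, neither can invade when rare; the interior point is a saddle.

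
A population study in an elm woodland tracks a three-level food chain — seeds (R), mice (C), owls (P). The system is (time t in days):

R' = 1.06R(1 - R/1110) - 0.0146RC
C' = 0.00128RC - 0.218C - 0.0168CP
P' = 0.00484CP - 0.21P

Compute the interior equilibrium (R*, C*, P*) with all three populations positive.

R* ≈ 447, C* ≈ 43.4, P* ≈ 21.1

From dP/dt = 0: 0.00484C* = 0.21, so C* = 43.4.
From dR/dt = 0: 1.06(1 - R*/1110) = 0.0146·43.4, giving R* = 1110·(1 - 0.598) = 447.
From dC/dt = 0: 0.00128·447 - 0.218 = 0.0168P*, so P* = 0.354/0.0168 = 21.1.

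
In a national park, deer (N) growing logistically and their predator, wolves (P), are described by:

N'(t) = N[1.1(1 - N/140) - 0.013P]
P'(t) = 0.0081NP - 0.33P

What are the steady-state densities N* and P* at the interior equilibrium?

N* ≈ 40.7, P* ≈ 60

From dP/dt = 0 with P > 0: 0.0081N* = 0.33, so N* = 40.7.
Substitute into dN/dt = 0: 1.1(1 - 40.7/140) = 0.013P*.
The bracket is 0.709, giving P* = 0.78/0.013 = 60.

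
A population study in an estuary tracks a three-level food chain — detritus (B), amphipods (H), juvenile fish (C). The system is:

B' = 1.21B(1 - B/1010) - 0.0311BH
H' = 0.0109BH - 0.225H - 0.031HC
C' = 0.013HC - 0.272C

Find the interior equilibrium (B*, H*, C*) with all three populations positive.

B* ≈ 467, H* ≈ 20.9, C* ≈ 157

From dC/dt = 0: 0.013H* = 0.272, so H* = 20.9.
From dB/dt = 0: 1.21(1 - B*/1010) = 0.0311·20.9, giving B* = 1010·(1 - 0.538) = 467.
From dH/dt = 0: 0.0109·467 - 0.225 = 0.031C*, so C* = 4.86/0.031 = 157.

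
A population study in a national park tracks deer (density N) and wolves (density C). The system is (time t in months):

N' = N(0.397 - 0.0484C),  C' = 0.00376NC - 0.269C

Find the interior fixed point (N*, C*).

N* ≈ 71.5, C* ≈ 8.2

Set dC/dt = 0 with C > 0: 0.00376N - 0.269 = 0, so N* = 0.269/0.00376 = 71.5.
Set dN/dt = 0 with N > 0: 0.397 - 0.0484C = 0, so C* = 0.397/0.0484 = 8.2.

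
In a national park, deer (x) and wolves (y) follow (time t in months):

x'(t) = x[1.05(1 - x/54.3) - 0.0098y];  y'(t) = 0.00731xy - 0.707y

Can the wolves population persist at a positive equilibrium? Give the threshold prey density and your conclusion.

Threshold x = 96.7; K < 96.7, so no, the predator goes extinct.

The predator equation gives dy/dt > 0 only when x > 0.707/0.00731 = 96.7.
Without the predator, x → K = 54.3. Since 54.3 < 96.7, the predator cannot invade.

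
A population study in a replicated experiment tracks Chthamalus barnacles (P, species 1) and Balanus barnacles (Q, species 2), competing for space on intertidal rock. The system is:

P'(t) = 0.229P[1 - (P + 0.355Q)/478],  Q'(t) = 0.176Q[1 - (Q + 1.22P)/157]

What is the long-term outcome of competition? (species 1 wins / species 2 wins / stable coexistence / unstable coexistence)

Compare the nullcline intercepts: K1/α12 = 478/0.355 = 1350 > K2 = 157; K2/α21 = 157/1.22 = 129 < K1 = 478.
Since the inequalities point opposite ways, species 1 can invade but species 2 cannot.

species 1 excludes species 2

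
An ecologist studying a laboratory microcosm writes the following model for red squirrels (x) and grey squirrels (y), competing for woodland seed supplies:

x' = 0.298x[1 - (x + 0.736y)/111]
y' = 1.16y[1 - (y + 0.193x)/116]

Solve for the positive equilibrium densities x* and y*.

x* ≈ 29.9, y* ≈ 110

Setting both brackets to zero gives the nullclines x + 0.736y = 111 and 0.193x + y = 116.
Substituting y = 116 - 0.193x into the first: x(1 - 0.736·0.193) = 111 - 0.736·116.
So x* = 25.6/0.858 = 29.9, and then y* = 116 - 0.193·29.9 = 110.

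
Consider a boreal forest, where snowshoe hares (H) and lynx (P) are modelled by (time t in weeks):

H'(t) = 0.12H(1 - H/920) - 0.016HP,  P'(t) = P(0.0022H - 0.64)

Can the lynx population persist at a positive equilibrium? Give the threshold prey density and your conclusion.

Threshold H = 291; K > 291, so yes, the predator persists.

The predator equation gives dP/dt > 0 only when H > 0.64/0.0022 = 291.
Without the predator, H → K = 920. Since 920 > 291, the predator can invade and persist.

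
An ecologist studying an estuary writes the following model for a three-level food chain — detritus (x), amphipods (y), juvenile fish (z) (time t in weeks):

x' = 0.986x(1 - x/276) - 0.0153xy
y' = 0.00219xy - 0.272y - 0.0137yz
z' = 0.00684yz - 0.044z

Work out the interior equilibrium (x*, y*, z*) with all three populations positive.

x* ≈ 248, y* ≈ 6.43, z* ≈ 19.9

From dz/dt = 0: 0.00684y* = 0.044, so y* = 6.43.
From dx/dt = 0: 0.986(1 - x*/276) = 0.0153·6.43, giving x* = 276·(1 - 0.0998) = 248.
From dy/dt = 0: 0.00219·248 - 0.272 = 0.0137z*, so z* = 0.272/0.0137 = 19.9.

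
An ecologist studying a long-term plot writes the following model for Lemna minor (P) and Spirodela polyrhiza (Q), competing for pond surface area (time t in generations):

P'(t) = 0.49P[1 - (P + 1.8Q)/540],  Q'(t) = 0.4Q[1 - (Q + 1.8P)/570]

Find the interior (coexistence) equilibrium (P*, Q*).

Setting both brackets to zero gives the nullclines P + 1.8Q = 540 and 1.8P + Q = 570.
Substituting Q = 570 - 1.8P into the first: P(1 - 1.8·1.8) = 540 - 1.8·570.
So P* = -486/-2.24 = 217, and then Q* = 570 - 1.8·217 = 179.

P* ≈ 217, Q* ≈ 179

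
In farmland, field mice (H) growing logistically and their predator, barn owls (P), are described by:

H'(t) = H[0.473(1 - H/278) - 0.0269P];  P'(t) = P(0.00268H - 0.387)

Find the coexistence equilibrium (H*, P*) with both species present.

H* ≈ 144, P* ≈ 8.45

From dP/dt = 0 with P > 0: 0.00268H* = 0.387, so H* = 144.
Substitute into dH/dt = 0: 0.473(1 - 144/278) = 0.0269P*.
The bracket is 0.481, giving P* = 0.227/0.0269 = 8.45.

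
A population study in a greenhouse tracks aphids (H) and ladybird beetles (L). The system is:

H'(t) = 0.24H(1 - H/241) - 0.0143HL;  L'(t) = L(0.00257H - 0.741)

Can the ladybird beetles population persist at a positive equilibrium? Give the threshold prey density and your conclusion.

The predator equation gives dL/dt > 0 only when H > 0.741/0.00257 = 288.
Without the predator, H → K = 241. Since 241 < 288, the predator cannot invade.

Threshold H = 288; K < 288, so no, the predator goes extinct.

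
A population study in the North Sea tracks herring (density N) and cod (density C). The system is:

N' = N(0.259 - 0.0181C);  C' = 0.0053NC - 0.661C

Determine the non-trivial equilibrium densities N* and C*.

N* ≈ 125, C* ≈ 14.3

Set dC/dt = 0 with C > 0: 0.0053N - 0.661 = 0, so N* = 0.661/0.0053 = 125.
Set dN/dt = 0 with N > 0: 0.259 - 0.0181C = 0, so C* = 0.259/0.0181 = 14.3.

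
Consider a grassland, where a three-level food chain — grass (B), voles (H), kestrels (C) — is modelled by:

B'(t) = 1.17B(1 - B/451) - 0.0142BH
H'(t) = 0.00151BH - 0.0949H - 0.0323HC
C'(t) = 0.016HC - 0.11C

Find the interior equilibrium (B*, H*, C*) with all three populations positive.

B* ≈ 413, H* ≈ 6.88, C* ≈ 16.4

From dC/dt = 0: 0.016H* = 0.11, so H* = 6.88.
From dB/dt = 0: 1.17(1 - B*/451) = 0.0142·6.88, giving B* = 451·(1 - 0.0834) = 413.
From dH/dt = 0: 0.00151·413 - 0.0949 = 0.0323C*, so C* = 0.529/0.0323 = 16.4.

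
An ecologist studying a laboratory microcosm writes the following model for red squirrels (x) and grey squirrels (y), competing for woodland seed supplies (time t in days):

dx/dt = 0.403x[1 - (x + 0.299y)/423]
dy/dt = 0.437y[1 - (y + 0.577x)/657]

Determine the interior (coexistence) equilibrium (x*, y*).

x* ≈ 274, y* ≈ 499

Setting both brackets to zero gives the nullclines x + 0.299y = 423 and 0.577x + y = 657.
Substituting y = 657 - 0.577x into the first: x(1 - 0.299·0.577) = 423 - 0.299·657.
So x* = 227/0.827 = 274, and then y* = 657 - 0.577·274 = 499.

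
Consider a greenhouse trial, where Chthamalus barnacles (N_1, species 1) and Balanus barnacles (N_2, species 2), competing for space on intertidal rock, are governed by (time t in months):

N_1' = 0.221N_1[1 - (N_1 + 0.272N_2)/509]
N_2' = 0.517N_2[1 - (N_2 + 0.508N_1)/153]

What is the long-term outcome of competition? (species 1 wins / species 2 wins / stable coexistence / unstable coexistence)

Compare the nullcline intercepts: K1/α12 = 509/0.272 = 1870 > K2 = 153; K2/α21 = 153/0.508 = 301 < K1 = 509.
Since the inequalities point opposite ways, species 1 can invade but species 2 cannot.

species 1 excludes species 2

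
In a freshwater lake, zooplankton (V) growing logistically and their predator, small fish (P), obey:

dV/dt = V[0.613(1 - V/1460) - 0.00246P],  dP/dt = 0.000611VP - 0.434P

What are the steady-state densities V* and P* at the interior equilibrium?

V* ≈ 710, P* ≈ 128

From dP/dt = 0 with P > 0: 0.000611V* = 0.434, so V* = 710.
Substitute into dV/dt = 0: 0.613(1 - 710/1460) = 0.00246P*.
The bracket is 0.513, giving P* = 0.315/0.00246 = 128.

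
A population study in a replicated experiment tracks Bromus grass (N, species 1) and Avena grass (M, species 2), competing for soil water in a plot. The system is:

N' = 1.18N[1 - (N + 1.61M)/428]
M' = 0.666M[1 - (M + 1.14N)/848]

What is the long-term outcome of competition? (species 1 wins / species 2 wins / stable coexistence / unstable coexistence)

Compare the nullcline intercepts: K1/α12 = 428/1.61 = 266 < K2 = 848; K2/α21 = 848/1.14 = 744 > K1 = 428.
Since the inequalities point opposite ways, species 2 can invade but species 1 cannot.

species 2 excludes species 1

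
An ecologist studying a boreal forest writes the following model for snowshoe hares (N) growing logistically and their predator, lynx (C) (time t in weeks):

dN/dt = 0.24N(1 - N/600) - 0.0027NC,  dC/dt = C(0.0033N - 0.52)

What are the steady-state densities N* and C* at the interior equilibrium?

From dC/dt = 0 with C > 0: 0.0033N* = 0.52, so N* = 158.
Substitute into dN/dt = 0: 0.24(1 - 158/600) = 0.0027C*.
The bracket is 0.737, giving C* = 0.177/0.0027 = 65.5.

N* ≈ 158, C* ≈ 65.5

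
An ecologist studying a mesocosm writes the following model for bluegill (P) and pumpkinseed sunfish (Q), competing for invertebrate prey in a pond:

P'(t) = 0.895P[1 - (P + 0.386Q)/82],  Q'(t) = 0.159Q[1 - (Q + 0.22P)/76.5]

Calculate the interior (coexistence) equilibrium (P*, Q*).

P* ≈ 57.3, Q* ≈ 63.9

Setting both brackets to zero gives the nullclines P + 0.386Q = 82 and 0.22P + Q = 76.5.
Substituting Q = 76.5 - 0.22P into the first: P(1 - 0.386·0.22) = 82 - 0.386·76.5.
So P* = 52.5/0.915 = 57.3, and then Q* = 76.5 - 0.22·57.3 = 63.9.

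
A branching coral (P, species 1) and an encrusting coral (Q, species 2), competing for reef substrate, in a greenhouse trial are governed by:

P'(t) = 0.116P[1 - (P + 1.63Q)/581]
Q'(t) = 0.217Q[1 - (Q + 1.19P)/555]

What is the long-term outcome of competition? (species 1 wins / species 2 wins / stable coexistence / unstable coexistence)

unstable coexistence (outcome depends on initial conditions)

Compare the nullcline intercepts: K1/α12 = 581/1.63 = 356 < K2 = 555; K2/α21 = 555/1.19 = 466 < K1 = 581.
Since both are reversed, neither can invade when rare; the interior point is a saddle.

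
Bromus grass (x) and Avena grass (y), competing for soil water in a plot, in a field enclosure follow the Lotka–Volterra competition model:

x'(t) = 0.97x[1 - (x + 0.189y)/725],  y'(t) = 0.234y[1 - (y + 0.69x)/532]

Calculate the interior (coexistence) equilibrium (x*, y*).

x* ≈ 718, y* ≈ 36.5

Setting both brackets to zero gives the nullclines x + 0.189y = 725 and 0.69x + y = 532.
Substituting y = 532 - 0.69x into the first: x(1 - 0.189·0.69) = 725 - 0.189·532.
So x* = 624/0.87 = 718, and then y* = 532 - 0.69·718 = 36.5.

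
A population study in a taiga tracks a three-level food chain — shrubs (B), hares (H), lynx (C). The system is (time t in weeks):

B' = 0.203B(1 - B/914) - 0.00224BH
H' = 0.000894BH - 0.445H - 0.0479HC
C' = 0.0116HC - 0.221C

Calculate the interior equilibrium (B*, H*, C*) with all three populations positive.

B* ≈ 722, H* ≈ 19.1, C* ≈ 4.18

From dC/dt = 0: 0.0116H* = 0.221, so H* = 19.1.
From dB/dt = 0: 0.203(1 - B*/914) = 0.00224·19.1, giving B* = 914·(1 - 0.21) = 722.
From dH/dt = 0: 0.000894·722 - 0.445 = 0.0479C*, so C* = 0.2/0.0479 = 4.18.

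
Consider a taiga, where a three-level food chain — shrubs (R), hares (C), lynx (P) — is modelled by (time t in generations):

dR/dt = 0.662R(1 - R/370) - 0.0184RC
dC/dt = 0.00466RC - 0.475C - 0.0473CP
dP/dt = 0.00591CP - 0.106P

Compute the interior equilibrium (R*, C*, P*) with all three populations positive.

R* ≈ 186, C* ≈ 17.9, P* ≈ 8.24

From dP/dt = 0: 0.00591C* = 0.106, so C* = 17.9.
From dR/dt = 0: 0.662(1 - R*/370) = 0.0184·17.9, giving R* = 370·(1 - 0.499) = 186.
From dC/dt = 0: 0.00466·186 - 0.475 = 0.0473P*, so P* = 0.39/0.0473 = 8.24.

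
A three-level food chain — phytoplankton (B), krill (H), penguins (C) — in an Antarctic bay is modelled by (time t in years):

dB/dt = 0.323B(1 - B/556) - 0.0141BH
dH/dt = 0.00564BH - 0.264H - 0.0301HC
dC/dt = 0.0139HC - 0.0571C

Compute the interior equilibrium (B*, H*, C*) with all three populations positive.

From dC/dt = 0: 0.0139H* = 0.0571, so H* = 4.11.
From dB/dt = 0: 0.323(1 - B*/556) = 0.0141·4.11, giving B* = 556·(1 - 0.179) = 456.
From dH/dt = 0: 0.00564·456 - 0.264 = 0.0301C*, so C* = 2.31/0.0301 = 76.7.

B* ≈ 456, H* ≈ 4.11, C* ≈ 76.7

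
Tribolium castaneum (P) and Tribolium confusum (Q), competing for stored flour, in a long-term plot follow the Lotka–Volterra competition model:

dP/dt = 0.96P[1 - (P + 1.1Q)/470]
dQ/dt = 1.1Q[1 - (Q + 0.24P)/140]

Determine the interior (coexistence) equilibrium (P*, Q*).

P* ≈ 429, Q* ≈ 37

Setting both brackets to zero gives the nullclines P + 1.1Q = 470 and 0.24P + Q = 140.
Substituting Q = 140 - 0.24P into the first: P(1 - 1.1·0.24) = 470 - 1.1·140.
So P* = 316/0.736 = 429, and then Q* = 140 - 0.24·429 = 37.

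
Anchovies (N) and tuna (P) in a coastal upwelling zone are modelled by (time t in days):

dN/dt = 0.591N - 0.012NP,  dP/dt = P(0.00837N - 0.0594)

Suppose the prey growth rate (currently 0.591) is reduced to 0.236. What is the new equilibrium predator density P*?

P* ≈ 19.7

At the interior fixed point, setting dN/dt = 0 with N > 0 fixes P* = (prey growth rate)/(NP coefficient) — independent of the other coefficients.
With the change, P* = 0.236/0.012 = 19.7; it falls from 49.2.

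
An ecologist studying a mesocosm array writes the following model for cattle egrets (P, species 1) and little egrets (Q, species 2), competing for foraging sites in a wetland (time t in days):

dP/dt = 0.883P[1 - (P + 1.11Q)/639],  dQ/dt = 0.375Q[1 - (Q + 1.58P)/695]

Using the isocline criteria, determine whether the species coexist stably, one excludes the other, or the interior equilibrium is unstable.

unstable coexistence (outcome depends on initial conditions)

Compare the nullcline intercepts: K1/α12 = 639/1.11 = 576 < K2 = 695; K2/α21 = 695/1.58 = 440 < K1 = 639.
Since both are reversed, neither can invade when rare; the interior point is a saddle.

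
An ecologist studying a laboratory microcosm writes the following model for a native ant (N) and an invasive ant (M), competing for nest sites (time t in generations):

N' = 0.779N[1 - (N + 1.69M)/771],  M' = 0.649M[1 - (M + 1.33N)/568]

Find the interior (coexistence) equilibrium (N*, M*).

N* ≈ 151, M* ≈ 367

Setting both brackets to zero gives the nullclines N + 1.69M = 771 and 1.33N + M = 568.
Substituting M = 568 - 1.33N into the first: N(1 - 1.69·1.33) = 771 - 1.69·568.
So N* = -189/-1.25 = 151, and then M* = 568 - 1.33·151 = 367.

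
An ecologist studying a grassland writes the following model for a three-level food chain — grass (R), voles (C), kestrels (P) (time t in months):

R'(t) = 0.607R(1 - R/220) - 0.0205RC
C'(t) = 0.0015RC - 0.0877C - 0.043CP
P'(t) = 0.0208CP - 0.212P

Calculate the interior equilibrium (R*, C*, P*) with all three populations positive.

R* ≈ 144, C* ≈ 10.2, P* ≈ 2.99

From dP/dt = 0: 0.0208C* = 0.212, so C* = 10.2.
From dR/dt = 0: 0.607(1 - R*/220) = 0.0205·10.2, giving R* = 220·(1 - 0.344) = 144.
From dC/dt = 0: 0.0015·144 - 0.0877 = 0.043P*, so P* = 0.129/0.043 = 2.99.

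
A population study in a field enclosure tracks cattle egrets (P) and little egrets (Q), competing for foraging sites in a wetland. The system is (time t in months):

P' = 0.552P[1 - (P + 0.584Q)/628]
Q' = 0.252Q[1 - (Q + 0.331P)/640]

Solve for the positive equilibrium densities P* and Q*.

P* ≈ 315, Q* ≈ 536

Setting both brackets to zero gives the nullclines P + 0.584Q = 628 and 0.331P + Q = 640.
Substituting Q = 640 - 0.331P into the first: P(1 - 0.584·0.331) = 628 - 0.584·640.
So P* = 254/0.807 = 315, and then Q* = 640 - 0.331·315 = 536.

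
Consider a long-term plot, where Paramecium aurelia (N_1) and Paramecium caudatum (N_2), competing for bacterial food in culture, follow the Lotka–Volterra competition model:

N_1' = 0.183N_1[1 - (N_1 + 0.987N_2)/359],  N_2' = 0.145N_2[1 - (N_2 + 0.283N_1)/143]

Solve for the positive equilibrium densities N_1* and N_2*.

N_1* ≈ 302, N_2* ≈ 57.4

Setting both brackets to zero gives the nullclines N_1 + 0.987N_2 = 359 and 0.283N_1 + N_2 = 143.
Substituting N_2 = 143 - 0.283N_1 into the first: N_1(1 - 0.987·0.283) = 359 - 0.987·143.
So N_1* = 218/0.721 = 302, and then N_2* = 143 - 0.283·302 = 57.4.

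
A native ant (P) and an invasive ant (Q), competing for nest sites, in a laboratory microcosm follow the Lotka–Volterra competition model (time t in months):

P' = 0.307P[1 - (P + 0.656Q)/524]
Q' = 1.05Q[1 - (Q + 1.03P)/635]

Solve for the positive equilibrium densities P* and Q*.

Setting both brackets to zero gives the nullclines P + 0.656Q = 524 and 1.03P + Q = 635.
Substituting Q = 635 - 1.03P into the first: P(1 - 0.656·1.03) = 524 - 0.656·635.
So P* = 107/0.324 = 331, and then Q* = 635 - 1.03·331 = 294.

P* ≈ 331, Q* ≈ 294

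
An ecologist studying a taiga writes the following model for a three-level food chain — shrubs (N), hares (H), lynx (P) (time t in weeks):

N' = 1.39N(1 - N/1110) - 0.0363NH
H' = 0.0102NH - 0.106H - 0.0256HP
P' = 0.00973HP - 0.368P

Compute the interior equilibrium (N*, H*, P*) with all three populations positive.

From dP/dt = 0: 0.00973H* = 0.368, so H* = 37.8.
From dN/dt = 0: 1.39(1 - N*/1110) = 0.0363·37.8, giving N* = 1110·(1 - 0.988) = 13.6.
From dH/dt = 0: 0.0102·13.6 - 0.106 = 0.0256P*, so P* = 0.0332/0.0256 = 1.3.

N* ≈ 13.6, H* ≈ 37.8, P* ≈ 1.3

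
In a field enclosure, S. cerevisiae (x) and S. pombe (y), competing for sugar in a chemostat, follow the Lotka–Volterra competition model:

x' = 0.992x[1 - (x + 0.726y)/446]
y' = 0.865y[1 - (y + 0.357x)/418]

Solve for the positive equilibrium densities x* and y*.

x* ≈ 192, y* ≈ 349

Setting both brackets to zero gives the nullclines x + 0.726y = 446 and 0.357x + y = 418.
Substituting y = 418 - 0.357x into the first: x(1 - 0.726·0.357) = 446 - 0.726·418.
So x* = 143/0.741 = 192, and then y* = 418 - 0.357·192 = 349.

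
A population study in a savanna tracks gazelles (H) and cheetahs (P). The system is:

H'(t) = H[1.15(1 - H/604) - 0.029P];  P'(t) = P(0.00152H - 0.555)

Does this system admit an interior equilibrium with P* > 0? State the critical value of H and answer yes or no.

Threshold H = 365; K > 365, so yes, the predator persists.

The predator equation gives dP/dt > 0 only when H > 0.555/0.00152 = 365.
Without the predator, H → K = 604. Since 604 > 365, the predator can invade and persist.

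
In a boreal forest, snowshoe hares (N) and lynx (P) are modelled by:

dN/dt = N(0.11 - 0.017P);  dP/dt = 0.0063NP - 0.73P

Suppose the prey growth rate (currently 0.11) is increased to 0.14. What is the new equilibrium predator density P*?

At the interior fixed point, setting dN/dt = 0 with N > 0 fixes P* = (prey growth rate)/(NP coefficient) — independent of the other coefficients.
With the change, P* = 0.14/0.017 = 8.24; it rises from 6.47.

P* ≈ 8.24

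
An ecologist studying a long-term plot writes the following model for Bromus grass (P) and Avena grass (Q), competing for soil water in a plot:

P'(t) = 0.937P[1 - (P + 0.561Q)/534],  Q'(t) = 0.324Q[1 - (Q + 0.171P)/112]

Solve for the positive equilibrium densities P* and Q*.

P* ≈ 521, Q* ≈ 22.9

Setting both brackets to zero gives the nullclines P + 0.561Q = 534 and 0.171P + Q = 112.
Substituting Q = 112 - 0.171P into the first: P(1 - 0.561·0.171) = 534 - 0.561·112.
So P* = 471/0.904 = 521, and then Q* = 112 - 0.171·521 = 22.9.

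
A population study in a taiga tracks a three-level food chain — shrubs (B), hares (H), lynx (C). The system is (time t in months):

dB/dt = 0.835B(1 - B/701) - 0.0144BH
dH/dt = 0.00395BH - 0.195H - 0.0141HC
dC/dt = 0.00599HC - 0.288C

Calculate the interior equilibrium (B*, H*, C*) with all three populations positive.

B* ≈ 120, H* ≈ 48.1, C* ≈ 19.7

From dC/dt = 0: 0.00599H* = 0.288, so H* = 48.1.
From dB/dt = 0: 0.835(1 - B*/701) = 0.0144·48.1, giving B* = 701·(1 - 0.829) = 120.
From dH/dt = 0: 0.00395·120 - 0.195 = 0.0141C*, so C* = 0.278/0.0141 = 19.7.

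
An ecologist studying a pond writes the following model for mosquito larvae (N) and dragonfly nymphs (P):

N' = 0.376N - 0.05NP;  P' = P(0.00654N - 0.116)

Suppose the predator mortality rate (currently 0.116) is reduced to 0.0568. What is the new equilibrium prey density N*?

At the interior fixed point, setting dP/dt = 0 with P > 0 fixes N* = (predator death rate)/(NP coefficient) — independent of the other coefficients.
With the change, N* = 0.0568/0.00654 = 8.69; it falls from 17.7.

N* ≈ 8.69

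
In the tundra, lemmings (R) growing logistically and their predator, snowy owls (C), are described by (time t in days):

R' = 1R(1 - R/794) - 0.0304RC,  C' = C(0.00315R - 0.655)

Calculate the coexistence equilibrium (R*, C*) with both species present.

From dC/dt = 0 with C > 0: 0.00315R* = 0.655, so R* = 208.
Substitute into dR/dt = 0: 1(1 - 208/794) = 0.0304C*.
The bracket is 0.738, giving C* = 0.738/0.0304 = 24.3.

R* ≈ 208, C* ≈ 24.3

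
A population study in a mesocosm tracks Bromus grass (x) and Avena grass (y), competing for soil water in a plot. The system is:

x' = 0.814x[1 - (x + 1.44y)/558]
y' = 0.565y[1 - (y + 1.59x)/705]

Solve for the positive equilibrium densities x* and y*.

x* ≈ 355, y* ≈ 141

Setting both brackets to zero gives the nullclines x + 1.44y = 558 and 1.59x + y = 705.
Substituting y = 705 - 1.59x into the first: x(1 - 1.44·1.59) = 558 - 1.44·705.
So x* = -457/-1.29 = 355, and then y* = 705 - 1.59·355 = 141.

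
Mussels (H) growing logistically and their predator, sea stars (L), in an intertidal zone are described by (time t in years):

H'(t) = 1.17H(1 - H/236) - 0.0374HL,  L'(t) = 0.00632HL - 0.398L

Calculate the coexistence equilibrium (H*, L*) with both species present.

From dL/dt = 0 with L > 0: 0.00632H* = 0.398, so H* = 63.
Substitute into dH/dt = 0: 1.17(1 - 63/236) = 0.0374L*.
The bracket is 0.733, giving L* = 0.858/0.0374 = 22.9.

H* ≈ 63, L* ≈ 22.9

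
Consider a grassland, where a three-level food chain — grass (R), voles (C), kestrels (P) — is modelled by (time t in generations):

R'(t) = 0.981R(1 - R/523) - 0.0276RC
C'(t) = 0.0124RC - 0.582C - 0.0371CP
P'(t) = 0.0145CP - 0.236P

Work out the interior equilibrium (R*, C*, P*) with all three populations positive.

From dP/dt = 0: 0.0145C* = 0.236, so C* = 16.3.
From dR/dt = 0: 0.981(1 - R*/523) = 0.0276·16.3, giving R* = 523·(1 - 0.458) = 284.
From dC/dt = 0: 0.0124·284 - 0.582 = 0.0371P*, so P* = 2.93/0.0371 = 79.1.

R* ≈ 284, C* ≈ 16.3, P* ≈ 79.1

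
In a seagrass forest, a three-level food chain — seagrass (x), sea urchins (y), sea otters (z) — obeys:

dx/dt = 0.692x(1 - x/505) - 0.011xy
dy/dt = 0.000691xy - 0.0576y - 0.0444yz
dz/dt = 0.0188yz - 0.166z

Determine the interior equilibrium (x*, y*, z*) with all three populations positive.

From dz/dt = 0: 0.0188y* = 0.166, so y* = 8.83.
From dx/dt = 0: 0.692(1 - x*/505) = 0.011·8.83, giving x* = 505·(1 - 0.14) = 434.
From dy/dt = 0: 0.000691·434 - 0.0576 = 0.0444z*, so z* = 0.242/0.0444 = 5.46.

x* ≈ 434, y* ≈ 8.83, z* ≈ 5.46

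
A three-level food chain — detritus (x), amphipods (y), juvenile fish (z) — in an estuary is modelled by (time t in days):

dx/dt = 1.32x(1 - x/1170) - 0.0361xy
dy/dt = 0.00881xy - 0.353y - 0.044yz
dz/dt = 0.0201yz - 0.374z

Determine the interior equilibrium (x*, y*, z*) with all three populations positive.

x* ≈ 575, y* ≈ 18.6, z* ≈ 107

From dz/dt = 0: 0.0201y* = 0.374, so y* = 18.6.
From dx/dt = 0: 1.32(1 - x*/1170) = 0.0361·18.6, giving x* = 1170·(1 - 0.509) = 575.
From dy/dt = 0: 0.00881·575 - 0.353 = 0.044z*, so z* = 4.71/0.044 = 107.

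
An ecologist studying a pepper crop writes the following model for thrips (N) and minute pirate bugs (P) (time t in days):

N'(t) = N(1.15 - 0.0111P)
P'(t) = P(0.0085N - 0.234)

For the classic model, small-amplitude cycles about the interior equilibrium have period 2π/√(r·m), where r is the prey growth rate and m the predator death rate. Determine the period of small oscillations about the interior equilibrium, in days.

T ≈ 12.1 days

Here r = 1.15 and m = 0.234, so r·m = 0.269.
ω = √0.269 = 0.519 per day, hence T = 2π/ω ≈ 12.1 days.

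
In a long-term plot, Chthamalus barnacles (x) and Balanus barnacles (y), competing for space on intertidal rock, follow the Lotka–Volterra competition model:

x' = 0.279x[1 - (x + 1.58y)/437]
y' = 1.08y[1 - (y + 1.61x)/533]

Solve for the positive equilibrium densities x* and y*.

Setting both brackets to zero gives the nullclines x + 1.58y = 437 and 1.61x + y = 533.
Substituting y = 533 - 1.61x into the first: x(1 - 1.58·1.61) = 437 - 1.58·533.
So x* = -405/-1.54 = 262, and then y* = 533 - 1.61·262 = 110.

x* ≈ 262, y* ≈ 110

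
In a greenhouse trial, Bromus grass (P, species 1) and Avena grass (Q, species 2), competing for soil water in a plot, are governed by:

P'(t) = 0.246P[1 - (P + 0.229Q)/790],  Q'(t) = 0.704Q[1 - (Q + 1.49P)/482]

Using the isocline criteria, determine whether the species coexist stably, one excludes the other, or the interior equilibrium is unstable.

species 1 excludes species 2

Compare the nullcline intercepts: K1/α12 = 790/0.229 = 3450 > K2 = 482; K2/α21 = 482/1.49 = 323 < K1 = 790.
Since the inequalities point opposite ways, species 1 can invade but species 2 cannot.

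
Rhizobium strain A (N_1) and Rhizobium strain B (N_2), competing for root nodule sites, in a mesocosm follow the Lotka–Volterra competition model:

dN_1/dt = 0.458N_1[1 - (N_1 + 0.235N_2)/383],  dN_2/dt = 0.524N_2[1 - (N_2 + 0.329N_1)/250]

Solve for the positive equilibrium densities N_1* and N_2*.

N_1* ≈ 351, N_2* ≈ 134

Setting both brackets to zero gives the nullclines N_1 + 0.235N_2 = 383 and 0.329N_1 + N_2 = 250.
Substituting N_2 = 250 - 0.329N_1 into the first: N_1(1 - 0.235·0.329) = 383 - 0.235·250.
So N_1* = 324/0.923 = 351, and then N_2* = 250 - 0.329·351 = 134.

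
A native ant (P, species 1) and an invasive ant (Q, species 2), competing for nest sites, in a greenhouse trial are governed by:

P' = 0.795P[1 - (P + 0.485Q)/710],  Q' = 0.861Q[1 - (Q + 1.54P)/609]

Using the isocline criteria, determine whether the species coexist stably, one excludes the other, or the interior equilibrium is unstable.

Compare the nullcline intercepts: K1/α12 = 710/0.485 = 1460 > K2 = 609; K2/α21 = 609/1.54 = 395 < K1 = 710.
Since the inequalities point opposite ways, species 1 can invade but species 2 cannot.

species 1 excludes species 2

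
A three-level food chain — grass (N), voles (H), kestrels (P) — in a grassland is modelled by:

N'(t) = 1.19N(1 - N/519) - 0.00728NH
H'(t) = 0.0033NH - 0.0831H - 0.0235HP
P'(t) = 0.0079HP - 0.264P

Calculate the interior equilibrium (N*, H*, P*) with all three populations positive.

N* ≈ 413, H* ≈ 33.4, P* ≈ 54.4

From dP/dt = 0: 0.0079H* = 0.264, so H* = 33.4.
From dN/dt = 0: 1.19(1 - N*/519) = 0.00728·33.4, giving N* = 519·(1 - 0.204) = 413.
From dH/dt = 0: 0.0033·413 - 0.0831 = 0.0235P*, so P* = 1.28/0.0235 = 54.4.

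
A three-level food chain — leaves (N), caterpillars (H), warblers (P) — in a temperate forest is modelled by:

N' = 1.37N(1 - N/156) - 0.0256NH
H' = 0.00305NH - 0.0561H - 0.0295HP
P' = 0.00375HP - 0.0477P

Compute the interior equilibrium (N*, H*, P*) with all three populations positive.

From dP/dt = 0: 0.00375H* = 0.0477, so H* = 12.7.
From dN/dt = 0: 1.37(1 - N*/156) = 0.0256·12.7, giving N* = 156·(1 - 0.238) = 119.
From dH/dt = 0: 0.00305·119 - 0.0561 = 0.0295P*, so P* = 0.307/0.0295 = 10.4.

N* ≈ 119, H* ≈ 12.7, P* ≈ 10.4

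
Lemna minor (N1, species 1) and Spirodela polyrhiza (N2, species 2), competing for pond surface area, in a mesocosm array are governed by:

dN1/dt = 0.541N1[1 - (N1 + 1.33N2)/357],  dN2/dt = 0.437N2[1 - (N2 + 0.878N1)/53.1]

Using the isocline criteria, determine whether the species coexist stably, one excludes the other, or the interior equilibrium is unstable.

species 1 excludes species 2

Compare the nullcline intercepts: K1/α12 = 357/1.33 = 268 > K2 = 53.1; K2/α21 = 53.1/0.878 = 60.5 < K1 = 357.
Since the inequalities point opposite ways, species 1 can invade but species 2 cannot.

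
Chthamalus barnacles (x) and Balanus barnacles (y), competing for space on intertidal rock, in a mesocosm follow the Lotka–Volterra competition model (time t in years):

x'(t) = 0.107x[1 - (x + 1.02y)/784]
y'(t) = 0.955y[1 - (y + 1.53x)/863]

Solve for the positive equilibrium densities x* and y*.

x* ≈ 172, y* ≈ 600

Setting both brackets to zero gives the nullclines x + 1.02y = 784 and 1.53x + y = 863.
Substituting y = 863 - 1.53x into the first: x(1 - 1.02·1.53) = 784 - 1.02·863.
So x* = -96.3/-0.561 = 172, and then y* = 863 - 1.53·172 = 600.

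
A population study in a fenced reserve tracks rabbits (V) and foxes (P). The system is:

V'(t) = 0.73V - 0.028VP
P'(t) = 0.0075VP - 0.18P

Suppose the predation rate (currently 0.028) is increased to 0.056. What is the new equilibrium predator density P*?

At the interior fixed point, setting dV/dt = 0 with V > 0 fixes P* = (prey growth rate)/(VP coefficient) — independent of the other coefficients.
With the change, P* = 0.73/0.056 = 13; it falls from 26.1.

P* ≈ 13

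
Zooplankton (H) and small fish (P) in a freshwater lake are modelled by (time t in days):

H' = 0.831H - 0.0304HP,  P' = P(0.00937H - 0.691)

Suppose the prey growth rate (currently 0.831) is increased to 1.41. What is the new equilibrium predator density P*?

At the interior fixed point, setting dH/dt = 0 with H > 0 fixes P* = (prey growth rate)/(HP coefficient) — independent of the other coefficients.
With the change, P* = 1.41/0.0304 = 46.4; it rises from 27.3.

P* ≈ 46.4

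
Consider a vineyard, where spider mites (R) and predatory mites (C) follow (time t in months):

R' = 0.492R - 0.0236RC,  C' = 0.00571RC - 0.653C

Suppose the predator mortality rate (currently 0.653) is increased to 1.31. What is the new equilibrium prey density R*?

At the interior fixed point, setting dC/dt = 0 with C > 0 fixes R* = (predator death rate)/(RC coefficient) — independent of the other coefficients.
With the change, R* = 1.31/0.00571 = 229; it rises from 114.

R* ≈ 229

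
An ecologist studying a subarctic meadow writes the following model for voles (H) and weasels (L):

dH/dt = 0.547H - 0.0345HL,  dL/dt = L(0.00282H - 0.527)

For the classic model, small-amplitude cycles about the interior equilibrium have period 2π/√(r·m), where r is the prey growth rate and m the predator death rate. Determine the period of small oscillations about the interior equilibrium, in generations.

Here r = 0.547 and m = 0.527, so r·m = 0.288.
ω = √0.288 = 0.537 per generation, hence T = 2π/ω ≈ 11.7 generations.

T ≈ 11.7 generations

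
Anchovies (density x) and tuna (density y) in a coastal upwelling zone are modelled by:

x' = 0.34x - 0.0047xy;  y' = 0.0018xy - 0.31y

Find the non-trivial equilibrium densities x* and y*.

Set dy/dt = 0 with y > 0: 0.0018x - 0.31 = 0, so x* = 0.31/0.0018 = 172.
Set dx/dt = 0 with x > 0: 0.34 - 0.0047y = 0, so y* = 0.34/0.0047 = 72.3.

x* ≈ 172, y* ≈ 72.3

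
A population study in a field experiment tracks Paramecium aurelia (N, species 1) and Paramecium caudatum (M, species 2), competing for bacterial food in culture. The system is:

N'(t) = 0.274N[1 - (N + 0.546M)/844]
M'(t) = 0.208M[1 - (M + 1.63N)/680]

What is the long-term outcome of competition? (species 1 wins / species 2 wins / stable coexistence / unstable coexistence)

Compare the nullcline intercepts: K1/α12 = 844/0.546 = 1550 > K2 = 680; K2/α21 = 680/1.63 = 417 < K1 = 844.
Since the inequalities point opposite ways, species 1 can invade but species 2 cannot.

species 1 excludes species 2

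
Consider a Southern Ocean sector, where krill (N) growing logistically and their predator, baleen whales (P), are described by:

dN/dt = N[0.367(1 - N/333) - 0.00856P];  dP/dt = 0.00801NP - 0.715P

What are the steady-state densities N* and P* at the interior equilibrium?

From dP/dt = 0 with P > 0: 0.00801N* = 0.715, so N* = 89.3.
Substitute into dN/dt = 0: 0.367(1 - 89.3/333) = 0.00856P*.
The bracket is 0.732, giving P* = 0.269/0.00856 = 31.4.

N* ≈ 89.3, P* ≈ 31.4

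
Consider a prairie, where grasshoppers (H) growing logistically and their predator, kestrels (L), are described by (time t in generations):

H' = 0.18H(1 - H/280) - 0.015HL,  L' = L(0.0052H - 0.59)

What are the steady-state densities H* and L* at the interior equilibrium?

From dL/dt = 0 with L > 0: 0.0052H* = 0.59, so H* = 113.
Substitute into dH/dt = 0: 0.18(1 - 113/280) = 0.015L*.
The bracket is 0.595, giving L* = 0.107/0.015 = 7.14.

H* ≈ 113, L* ≈ 7.14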